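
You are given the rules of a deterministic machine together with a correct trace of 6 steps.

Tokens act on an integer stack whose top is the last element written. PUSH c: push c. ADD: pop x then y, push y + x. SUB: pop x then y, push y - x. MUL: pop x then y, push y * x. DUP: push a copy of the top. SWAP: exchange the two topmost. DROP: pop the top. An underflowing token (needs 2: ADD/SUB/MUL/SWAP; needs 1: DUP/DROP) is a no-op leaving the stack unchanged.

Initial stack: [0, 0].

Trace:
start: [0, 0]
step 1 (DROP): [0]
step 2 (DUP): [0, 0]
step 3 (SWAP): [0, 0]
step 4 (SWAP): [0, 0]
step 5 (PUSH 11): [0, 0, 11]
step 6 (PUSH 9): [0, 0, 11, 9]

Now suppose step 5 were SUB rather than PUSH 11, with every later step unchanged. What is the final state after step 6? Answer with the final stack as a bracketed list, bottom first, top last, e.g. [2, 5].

[0, 9]

(re-executing from step 5 with the substitution; state before step 5: [0, 0])
step 5 (SUB): [0]
step 6 (PUSH 9): [0, 9]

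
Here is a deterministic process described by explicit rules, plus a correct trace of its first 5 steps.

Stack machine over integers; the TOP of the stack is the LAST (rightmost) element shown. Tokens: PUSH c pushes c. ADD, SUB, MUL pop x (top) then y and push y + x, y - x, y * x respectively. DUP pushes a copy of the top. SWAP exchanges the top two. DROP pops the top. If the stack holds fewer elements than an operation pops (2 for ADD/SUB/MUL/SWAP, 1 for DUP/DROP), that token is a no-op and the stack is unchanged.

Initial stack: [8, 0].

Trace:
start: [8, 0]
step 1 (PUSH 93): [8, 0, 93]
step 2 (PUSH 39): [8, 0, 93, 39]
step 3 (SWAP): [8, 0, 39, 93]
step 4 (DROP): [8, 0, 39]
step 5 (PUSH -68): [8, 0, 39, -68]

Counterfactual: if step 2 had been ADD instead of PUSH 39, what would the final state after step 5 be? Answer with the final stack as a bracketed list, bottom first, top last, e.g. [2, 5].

[93, -68]

(re-executing from step 2 with the substitution; state before step 2: [8, 0, 93])
step 2 (ADD): [8, 93]
step 3 (SWAP): [93, 8]
step 4 (DROP): [93]
step 5 (PUSH -68): [93, -68]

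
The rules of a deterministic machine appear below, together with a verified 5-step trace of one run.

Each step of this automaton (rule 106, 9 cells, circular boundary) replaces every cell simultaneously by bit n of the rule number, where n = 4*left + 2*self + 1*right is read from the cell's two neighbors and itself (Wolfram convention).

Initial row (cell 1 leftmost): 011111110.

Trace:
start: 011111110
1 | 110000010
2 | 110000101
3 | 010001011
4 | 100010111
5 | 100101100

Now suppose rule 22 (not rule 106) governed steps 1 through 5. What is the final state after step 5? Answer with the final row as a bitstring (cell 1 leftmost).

(re-executing steps 1..5 under rule 22; state before step 1: 011111110)
1 | 100000001
2 | 010000010
3 | 111000111
4 | 000101000
5 | 001101100

001101100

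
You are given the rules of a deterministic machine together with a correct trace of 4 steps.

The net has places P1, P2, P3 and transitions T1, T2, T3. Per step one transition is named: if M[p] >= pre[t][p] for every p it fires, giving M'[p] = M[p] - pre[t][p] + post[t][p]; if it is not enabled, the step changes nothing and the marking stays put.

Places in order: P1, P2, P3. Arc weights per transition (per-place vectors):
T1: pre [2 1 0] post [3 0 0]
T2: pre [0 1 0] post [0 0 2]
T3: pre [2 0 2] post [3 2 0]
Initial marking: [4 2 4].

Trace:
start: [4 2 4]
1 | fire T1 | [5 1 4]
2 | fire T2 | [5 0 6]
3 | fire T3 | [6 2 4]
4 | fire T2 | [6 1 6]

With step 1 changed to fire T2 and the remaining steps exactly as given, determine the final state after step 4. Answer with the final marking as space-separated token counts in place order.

(re-executing from step 1 with the substitution; state before step 1: [4 2 4])
1 | fire T2 | [4 1 6]
2 | fire T2 | [4 0 8]
3 | fire T3 | [5 2 6]
4 | fire T2 | [5 1 8]

5 1 8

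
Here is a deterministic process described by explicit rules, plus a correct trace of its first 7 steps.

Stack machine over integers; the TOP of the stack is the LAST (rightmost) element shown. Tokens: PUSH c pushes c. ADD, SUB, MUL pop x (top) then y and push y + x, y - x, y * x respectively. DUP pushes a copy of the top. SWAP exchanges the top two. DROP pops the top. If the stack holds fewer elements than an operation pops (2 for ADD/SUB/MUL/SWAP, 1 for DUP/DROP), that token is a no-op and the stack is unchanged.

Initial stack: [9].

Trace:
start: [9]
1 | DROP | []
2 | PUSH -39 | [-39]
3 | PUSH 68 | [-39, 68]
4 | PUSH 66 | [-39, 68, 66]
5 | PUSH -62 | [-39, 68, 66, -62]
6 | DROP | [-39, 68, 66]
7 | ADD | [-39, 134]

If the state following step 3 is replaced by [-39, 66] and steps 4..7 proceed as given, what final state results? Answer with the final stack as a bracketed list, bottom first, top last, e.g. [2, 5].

state after step 3 := [-39, 66]
4 | PUSH 66 | [-39, 66, 66]
5 | PUSH -62 | [-39, 66, 66, -62]
6 | DROP | [-39, 66, 66]
7 | ADD | [-39, 132]

[-39, 132]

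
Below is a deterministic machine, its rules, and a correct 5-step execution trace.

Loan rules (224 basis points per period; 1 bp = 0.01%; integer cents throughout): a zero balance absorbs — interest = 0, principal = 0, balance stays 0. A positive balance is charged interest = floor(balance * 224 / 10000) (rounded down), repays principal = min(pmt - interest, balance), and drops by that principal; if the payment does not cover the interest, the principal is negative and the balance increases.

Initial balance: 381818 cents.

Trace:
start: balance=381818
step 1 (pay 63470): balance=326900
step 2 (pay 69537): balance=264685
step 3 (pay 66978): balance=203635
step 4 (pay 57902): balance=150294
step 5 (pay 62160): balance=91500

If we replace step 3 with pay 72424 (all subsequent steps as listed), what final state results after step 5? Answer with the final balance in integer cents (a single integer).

(re-executing from step 3 with the substitution; state before step 3: balance=264685)
step 3 (pay 72424): balance=198189
step 4 (pay 57902): balance=144726
step 5 (pay 62160): balance=85807

85807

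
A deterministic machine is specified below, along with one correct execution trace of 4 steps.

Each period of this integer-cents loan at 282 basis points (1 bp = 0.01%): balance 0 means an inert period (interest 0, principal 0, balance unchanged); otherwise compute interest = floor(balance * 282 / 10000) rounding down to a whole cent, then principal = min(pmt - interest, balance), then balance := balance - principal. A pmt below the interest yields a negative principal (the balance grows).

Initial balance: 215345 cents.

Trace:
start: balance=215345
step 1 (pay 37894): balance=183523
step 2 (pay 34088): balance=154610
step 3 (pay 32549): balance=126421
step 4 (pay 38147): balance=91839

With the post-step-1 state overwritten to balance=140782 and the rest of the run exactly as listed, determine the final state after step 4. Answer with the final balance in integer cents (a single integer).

45378

state after step 1 := balance=140782
step 2 (pay 34088): balance=110664
step 3 (pay 32549): balance=81235
step 4 (pay 38147): balance=45378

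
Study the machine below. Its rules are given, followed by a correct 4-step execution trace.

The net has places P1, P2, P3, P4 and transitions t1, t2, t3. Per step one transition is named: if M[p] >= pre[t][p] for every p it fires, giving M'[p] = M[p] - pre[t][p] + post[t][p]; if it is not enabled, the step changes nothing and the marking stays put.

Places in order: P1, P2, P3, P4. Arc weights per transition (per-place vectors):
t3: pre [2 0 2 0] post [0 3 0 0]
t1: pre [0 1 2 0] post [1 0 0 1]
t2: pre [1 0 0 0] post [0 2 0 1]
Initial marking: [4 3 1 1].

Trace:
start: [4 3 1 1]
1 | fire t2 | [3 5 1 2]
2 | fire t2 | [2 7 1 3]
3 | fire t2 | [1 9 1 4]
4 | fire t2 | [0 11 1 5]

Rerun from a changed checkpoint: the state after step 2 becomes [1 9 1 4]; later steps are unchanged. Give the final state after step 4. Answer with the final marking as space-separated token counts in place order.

state after step 2 := [1 9 1 4]
3 | fire t2 | [0 11 1 5]
4 | fire t2 | [0 11 1 5]

0 11 1 5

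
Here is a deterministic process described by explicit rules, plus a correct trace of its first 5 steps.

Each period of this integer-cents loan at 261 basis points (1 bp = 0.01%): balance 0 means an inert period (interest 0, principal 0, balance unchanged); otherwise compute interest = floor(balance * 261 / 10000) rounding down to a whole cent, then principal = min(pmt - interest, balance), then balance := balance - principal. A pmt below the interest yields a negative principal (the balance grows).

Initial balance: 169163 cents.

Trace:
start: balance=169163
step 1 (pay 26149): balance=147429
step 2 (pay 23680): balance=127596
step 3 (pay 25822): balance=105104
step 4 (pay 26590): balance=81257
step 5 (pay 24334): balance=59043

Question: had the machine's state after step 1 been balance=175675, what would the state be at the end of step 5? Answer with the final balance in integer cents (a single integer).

90356

state after step 1 := balance=175675
step 2 (pay 23680): balance=156580
step 3 (pay 25822): balance=134844
step 4 (pay 26590): balance=111773
step 5 (pay 24334): balance=90356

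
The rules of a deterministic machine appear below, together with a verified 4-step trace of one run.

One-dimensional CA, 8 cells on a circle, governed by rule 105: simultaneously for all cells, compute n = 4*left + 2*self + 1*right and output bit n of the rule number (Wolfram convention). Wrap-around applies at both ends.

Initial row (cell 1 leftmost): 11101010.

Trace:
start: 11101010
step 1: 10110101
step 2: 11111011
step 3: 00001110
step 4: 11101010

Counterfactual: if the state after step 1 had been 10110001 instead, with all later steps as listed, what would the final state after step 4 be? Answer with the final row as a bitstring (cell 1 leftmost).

state after step 1 := 10110001
step 2: 11110101
step 3: 00011011
step 4: 01011111

01011111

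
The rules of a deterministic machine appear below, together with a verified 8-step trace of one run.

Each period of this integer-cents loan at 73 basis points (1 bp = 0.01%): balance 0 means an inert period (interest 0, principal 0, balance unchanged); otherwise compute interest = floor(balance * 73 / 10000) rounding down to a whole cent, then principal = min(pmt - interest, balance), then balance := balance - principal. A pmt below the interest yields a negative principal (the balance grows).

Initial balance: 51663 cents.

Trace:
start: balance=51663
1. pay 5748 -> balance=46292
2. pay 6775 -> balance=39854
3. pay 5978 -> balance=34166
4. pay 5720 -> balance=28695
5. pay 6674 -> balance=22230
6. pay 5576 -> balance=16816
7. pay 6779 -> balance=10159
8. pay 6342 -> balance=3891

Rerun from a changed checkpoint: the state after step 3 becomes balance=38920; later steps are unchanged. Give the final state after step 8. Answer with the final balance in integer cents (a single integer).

8821

state after step 3 := balance=38920
4. pay 5720 -> balance=33484
5. pay 6674 -> balance=27054
6. pay 5576 -> balance=21675
7. pay 6779 -> balance=15054
8. pay 6342 -> balance=8821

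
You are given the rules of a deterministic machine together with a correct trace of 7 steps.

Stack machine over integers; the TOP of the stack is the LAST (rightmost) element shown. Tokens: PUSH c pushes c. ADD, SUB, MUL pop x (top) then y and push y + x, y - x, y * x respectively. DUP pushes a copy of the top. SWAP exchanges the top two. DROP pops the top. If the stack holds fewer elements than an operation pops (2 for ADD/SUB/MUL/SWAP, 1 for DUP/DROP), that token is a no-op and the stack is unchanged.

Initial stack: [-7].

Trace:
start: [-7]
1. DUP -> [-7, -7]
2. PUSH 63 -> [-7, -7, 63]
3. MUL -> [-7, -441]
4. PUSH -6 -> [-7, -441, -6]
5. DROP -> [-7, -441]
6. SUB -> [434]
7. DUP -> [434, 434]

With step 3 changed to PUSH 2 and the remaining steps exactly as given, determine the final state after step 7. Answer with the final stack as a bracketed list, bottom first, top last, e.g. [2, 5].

[-7, -7, 61, 61]

(re-executing from step 3 with the substitution; state before step 3: [-7, -7, 63])
3. PUSH 2 -> [-7, -7, 63, 2]
4. PUSH -6 -> [-7, -7, 63, 2, -6]
5. DROP -> [-7, -7, 63, 2]
6. SUB -> [-7, -7, 61]
7. DUP -> [-7, -7, 61, 61]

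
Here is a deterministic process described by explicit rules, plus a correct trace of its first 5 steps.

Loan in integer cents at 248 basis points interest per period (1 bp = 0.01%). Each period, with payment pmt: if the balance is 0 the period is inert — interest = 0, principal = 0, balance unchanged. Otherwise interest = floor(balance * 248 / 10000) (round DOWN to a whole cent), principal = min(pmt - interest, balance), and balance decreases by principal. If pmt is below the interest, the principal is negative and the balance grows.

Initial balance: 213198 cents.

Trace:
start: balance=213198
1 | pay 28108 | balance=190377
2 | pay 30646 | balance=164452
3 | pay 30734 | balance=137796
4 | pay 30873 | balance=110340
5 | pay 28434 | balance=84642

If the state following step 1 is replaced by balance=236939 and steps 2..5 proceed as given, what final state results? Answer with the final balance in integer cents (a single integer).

state after step 1 := balance=236939
2 | pay 30646 | balance=212169
3 | pay 30734 | balance=186696
4 | pay 30873 | balance=160453
5 | pay 28434 | balance=135998

135998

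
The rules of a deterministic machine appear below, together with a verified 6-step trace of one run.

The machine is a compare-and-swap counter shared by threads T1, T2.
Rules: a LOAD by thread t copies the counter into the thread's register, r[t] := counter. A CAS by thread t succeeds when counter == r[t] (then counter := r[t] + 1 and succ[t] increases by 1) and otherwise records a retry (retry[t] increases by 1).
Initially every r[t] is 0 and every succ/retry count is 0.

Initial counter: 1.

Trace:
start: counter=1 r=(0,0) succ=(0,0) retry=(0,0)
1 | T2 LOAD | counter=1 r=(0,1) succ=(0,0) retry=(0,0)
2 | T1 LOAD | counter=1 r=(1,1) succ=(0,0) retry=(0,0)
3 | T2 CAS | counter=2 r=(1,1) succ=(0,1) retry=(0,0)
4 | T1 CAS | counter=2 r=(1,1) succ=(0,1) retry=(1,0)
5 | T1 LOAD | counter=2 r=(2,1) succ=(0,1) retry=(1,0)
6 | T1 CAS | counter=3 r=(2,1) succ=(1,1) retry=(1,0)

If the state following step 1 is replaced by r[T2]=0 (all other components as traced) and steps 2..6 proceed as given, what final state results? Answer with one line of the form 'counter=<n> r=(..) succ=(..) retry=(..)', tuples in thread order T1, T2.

counter=3 r=(2,0) succ=(2,0) retry=(0,1)

state after step 1 := counter=1 r=(0,0) succ=(0,0) retry=(0,0)
2 | T1 LOAD | counter=1 r=(1,0) succ=(0,0) retry=(0,0)
3 | T2 CAS | counter=1 r=(1,0) succ=(0,0) retry=(0,1)
4 | T1 CAS | counter=2 r=(1,0) succ=(1,0) retry=(0,1)
5 | T1 LOAD | counter=2 r=(2,0) succ=(1,0) retry=(0,1)
6 | T1 CAS | counter=3 r=(2,0) succ=(2,0) retry=(0,1)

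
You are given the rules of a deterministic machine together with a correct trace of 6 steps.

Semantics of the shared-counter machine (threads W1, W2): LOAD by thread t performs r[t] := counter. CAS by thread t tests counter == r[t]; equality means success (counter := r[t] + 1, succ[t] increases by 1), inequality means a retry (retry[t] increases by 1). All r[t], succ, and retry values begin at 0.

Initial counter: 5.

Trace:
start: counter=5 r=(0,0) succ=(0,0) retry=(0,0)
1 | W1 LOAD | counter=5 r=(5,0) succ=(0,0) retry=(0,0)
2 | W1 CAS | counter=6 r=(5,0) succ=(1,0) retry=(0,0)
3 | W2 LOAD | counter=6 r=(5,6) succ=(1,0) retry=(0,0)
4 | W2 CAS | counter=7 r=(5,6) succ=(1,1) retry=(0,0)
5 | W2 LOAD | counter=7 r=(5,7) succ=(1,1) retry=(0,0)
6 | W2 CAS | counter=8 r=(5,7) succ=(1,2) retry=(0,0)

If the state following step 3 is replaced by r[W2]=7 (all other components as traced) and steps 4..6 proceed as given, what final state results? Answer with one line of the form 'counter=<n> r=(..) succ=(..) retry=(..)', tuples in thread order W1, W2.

counter=7 r=(5,6) succ=(1,1) retry=(0,1)

state after step 3 := counter=6 r=(5,7) succ=(1,0) retry=(0,0)
4 | W2 CAS | counter=6 r=(5,7) succ=(1,0) retry=(0,1)
5 | W2 LOAD | counter=6 r=(5,6) succ=(1,0) retry=(0,1)
6 | W2 CAS | counter=7 r=(5,6) succ=(1,1) retry=(0,1)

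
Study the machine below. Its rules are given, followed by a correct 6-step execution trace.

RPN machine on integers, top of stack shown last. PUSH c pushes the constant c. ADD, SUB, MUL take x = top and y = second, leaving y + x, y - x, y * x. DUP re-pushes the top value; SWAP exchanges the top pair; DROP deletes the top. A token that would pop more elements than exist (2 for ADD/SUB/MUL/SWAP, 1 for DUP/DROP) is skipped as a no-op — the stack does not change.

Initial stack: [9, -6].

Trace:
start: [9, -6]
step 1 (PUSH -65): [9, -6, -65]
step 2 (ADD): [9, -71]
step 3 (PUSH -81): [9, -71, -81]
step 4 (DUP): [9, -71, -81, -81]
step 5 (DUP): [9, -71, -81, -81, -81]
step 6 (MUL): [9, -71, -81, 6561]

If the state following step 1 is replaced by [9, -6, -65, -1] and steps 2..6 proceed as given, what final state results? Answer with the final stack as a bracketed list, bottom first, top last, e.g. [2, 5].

[9, -6, -66, -81, 6561]

state after step 1 := [9, -6, -65, -1]
step 2 (ADD): [9, -6, -66]
step 3 (PUSH -81): [9, -6, -66, -81]
step 4 (DUP): [9, -6, -66, -81, -81]
step 5 (DUP): [9, -6, -66, -81, -81, -81]
step 6 (MUL): [9, -6, -66, -81, 6561]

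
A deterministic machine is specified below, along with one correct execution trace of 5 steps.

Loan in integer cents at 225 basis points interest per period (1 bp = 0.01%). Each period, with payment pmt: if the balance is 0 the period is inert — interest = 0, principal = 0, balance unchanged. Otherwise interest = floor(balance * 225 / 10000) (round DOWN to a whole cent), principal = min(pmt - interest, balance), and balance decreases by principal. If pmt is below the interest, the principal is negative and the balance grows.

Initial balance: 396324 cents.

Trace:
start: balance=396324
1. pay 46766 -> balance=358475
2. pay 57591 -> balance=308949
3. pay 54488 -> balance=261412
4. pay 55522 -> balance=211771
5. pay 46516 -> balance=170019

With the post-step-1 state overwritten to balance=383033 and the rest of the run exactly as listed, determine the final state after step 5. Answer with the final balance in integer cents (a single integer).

196864

state after step 1 := balance=383033
2. pay 57591 -> balance=334060
3. pay 54488 -> balance=287088
4. pay 55522 -> balance=238025
5. pay 46516 -> balance=196864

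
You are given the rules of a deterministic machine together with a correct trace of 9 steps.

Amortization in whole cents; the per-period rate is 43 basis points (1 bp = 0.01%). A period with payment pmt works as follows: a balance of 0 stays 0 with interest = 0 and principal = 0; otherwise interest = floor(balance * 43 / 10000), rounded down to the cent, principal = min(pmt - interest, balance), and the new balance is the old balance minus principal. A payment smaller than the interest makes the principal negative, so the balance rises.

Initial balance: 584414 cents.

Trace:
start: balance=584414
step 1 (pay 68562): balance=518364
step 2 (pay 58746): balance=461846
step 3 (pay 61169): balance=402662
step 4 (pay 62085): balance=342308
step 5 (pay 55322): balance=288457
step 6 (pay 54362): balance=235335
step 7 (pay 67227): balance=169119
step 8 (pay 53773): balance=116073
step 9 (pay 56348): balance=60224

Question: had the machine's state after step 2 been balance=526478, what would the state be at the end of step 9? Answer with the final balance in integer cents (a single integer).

126827

state after step 2 := balance=526478
step 3 (pay 61169): balance=467572
step 4 (pay 62085): balance=407497
step 5 (pay 55322): balance=353927
step 6 (pay 54362): balance=301086
step 7 (pay 67227): balance=235153
step 8 (pay 53773): balance=182391
step 9 (pay 56348): balance=126827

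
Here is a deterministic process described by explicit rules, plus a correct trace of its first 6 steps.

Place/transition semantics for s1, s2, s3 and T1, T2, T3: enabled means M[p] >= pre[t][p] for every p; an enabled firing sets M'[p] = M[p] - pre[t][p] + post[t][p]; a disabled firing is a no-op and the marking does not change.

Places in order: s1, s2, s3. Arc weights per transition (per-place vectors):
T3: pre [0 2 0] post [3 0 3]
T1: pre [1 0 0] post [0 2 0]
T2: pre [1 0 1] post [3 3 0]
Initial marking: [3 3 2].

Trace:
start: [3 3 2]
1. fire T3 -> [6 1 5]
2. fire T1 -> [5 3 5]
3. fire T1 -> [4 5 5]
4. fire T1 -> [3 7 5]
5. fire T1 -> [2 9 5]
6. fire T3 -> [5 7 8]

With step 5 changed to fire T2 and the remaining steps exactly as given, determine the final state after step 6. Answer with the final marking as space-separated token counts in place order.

(re-executing from step 5 with the substitution; state before step 5: [3 7 5])
5. fire T2 -> [5 10 4]
6. fire T3 -> [8 8 7]

8 8 7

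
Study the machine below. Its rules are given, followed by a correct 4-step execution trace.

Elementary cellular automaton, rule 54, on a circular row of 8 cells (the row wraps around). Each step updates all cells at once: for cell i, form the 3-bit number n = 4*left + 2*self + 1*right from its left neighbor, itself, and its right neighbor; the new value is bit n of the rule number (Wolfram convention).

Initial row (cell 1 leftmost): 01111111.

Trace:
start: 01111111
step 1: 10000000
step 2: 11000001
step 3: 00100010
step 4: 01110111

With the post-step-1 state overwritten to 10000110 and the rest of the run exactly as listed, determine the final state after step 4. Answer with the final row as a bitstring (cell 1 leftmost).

state after step 1 := 10000110
step 2: 11001001
step 3: 00111110
step 4: 01000001

01000001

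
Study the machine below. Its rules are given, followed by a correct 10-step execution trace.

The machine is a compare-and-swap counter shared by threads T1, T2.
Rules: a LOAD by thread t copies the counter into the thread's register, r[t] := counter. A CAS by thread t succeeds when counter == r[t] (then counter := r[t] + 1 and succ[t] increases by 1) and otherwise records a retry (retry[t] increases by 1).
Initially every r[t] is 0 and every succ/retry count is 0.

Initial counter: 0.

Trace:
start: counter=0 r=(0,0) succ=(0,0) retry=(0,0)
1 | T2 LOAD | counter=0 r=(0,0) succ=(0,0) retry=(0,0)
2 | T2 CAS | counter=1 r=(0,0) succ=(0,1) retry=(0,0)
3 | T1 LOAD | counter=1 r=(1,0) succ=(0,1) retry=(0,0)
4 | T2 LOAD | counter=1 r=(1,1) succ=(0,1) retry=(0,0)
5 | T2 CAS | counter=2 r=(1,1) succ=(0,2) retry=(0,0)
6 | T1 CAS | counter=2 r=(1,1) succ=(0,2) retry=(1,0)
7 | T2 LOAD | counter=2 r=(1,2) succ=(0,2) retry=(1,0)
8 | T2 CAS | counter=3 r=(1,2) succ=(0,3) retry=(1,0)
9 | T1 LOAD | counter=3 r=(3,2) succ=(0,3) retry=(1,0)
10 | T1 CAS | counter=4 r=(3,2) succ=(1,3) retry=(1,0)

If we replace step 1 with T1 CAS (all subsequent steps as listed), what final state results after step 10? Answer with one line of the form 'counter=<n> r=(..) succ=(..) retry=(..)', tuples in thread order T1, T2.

(re-executing from step 1 with the substitution; state before step 1: counter=0 r=(0,0) succ=(0,0) retry=(0,0))
1 | T1 CAS | counter=1 r=(0,0) succ=(1,0) retry=(0,0)
2 | T2 CAS | counter=1 r=(0,0) succ=(1,0) retry=(0,1)
3 | T1 LOAD | counter=1 r=(1,0) succ=(1,0) retry=(0,1)
4 | T2 LOAD | counter=1 r=(1,1) succ=(1,0) retry=(0,1)
5 | T2 CAS | counter=2 r=(1,1) succ=(1,1) retry=(0,1)
6 | T1 CAS | counter=2 r=(1,1) succ=(1,1) retry=(1,1)
7 | T2 LOAD | counter=2 r=(1,2) succ=(1,1) retry=(1,1)
8 | T2 CAS | counter=3 r=(1,2) succ=(1,2) retry=(1,1)
9 | T1 LOAD | counter=3 r=(3,2) succ=(1,2) retry=(1,1)
10 | T1 CAS | counter=4 r=(3,2) succ=(2,2) retry=(1,1)

counter=4 r=(3,2) succ=(2,2) retry=(1,1)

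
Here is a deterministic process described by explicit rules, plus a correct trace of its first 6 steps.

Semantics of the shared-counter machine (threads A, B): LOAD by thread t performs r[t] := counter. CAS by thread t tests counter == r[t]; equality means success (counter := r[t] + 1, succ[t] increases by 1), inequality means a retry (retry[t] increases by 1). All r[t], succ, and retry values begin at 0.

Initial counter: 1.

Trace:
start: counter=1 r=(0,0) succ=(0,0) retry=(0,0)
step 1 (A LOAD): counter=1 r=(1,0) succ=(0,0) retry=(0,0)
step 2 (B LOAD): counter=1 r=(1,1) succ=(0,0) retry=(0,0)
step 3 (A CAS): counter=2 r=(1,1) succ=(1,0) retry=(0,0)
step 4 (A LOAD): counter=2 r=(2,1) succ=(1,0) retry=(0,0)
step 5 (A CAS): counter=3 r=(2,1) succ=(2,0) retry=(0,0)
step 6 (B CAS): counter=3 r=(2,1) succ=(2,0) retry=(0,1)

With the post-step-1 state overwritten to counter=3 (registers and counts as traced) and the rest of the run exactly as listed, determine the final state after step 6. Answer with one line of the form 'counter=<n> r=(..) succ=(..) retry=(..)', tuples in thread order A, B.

counter=4 r=(3,3) succ=(1,0) retry=(1,1)

state after step 1 := counter=3 r=(1,0) succ=(0,0) retry=(0,0)
step 2 (B LOAD): counter=3 r=(1,3) succ=(0,0) retry=(0,0)
step 3 (A CAS): counter=3 r=(1,3) succ=(0,0) retry=(1,0)
step 4 (A LOAD): counter=3 r=(3,3) succ=(0,0) retry=(1,0)
step 5 (A CAS): counter=4 r=(3,3) succ=(1,0) retry=(1,0)
step 6 (B CAS): counter=4 r=(3,3) succ=(1,0) retry=(1,1)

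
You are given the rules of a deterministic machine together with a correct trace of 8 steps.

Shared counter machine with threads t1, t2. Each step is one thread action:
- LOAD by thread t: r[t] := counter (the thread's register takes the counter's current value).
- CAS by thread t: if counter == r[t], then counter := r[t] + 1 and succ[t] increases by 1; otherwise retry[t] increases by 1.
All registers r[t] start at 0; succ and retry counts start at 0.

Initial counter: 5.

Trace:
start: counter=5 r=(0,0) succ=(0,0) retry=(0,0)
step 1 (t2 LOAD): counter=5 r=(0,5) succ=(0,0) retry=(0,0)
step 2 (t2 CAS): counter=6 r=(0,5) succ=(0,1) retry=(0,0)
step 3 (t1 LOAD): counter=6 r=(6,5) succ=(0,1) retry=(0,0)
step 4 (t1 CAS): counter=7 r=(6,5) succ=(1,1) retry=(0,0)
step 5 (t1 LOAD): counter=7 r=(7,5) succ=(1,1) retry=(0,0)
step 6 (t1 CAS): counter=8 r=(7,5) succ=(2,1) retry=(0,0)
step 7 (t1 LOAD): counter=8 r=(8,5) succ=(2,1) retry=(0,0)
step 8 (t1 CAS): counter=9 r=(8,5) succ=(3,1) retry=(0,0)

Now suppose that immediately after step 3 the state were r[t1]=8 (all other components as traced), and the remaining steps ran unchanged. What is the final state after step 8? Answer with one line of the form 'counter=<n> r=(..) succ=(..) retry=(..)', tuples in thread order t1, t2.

counter=8 r=(7,5) succ=(2,1) retry=(1,0)

state after step 3 := counter=6 r=(8,5) succ=(0,1) retry=(0,0)
step 4 (t1 CAS): counter=6 r=(8,5) succ=(0,1) retry=(1,0)
step 5 (t1 LOAD): counter=6 r=(6,5) succ=(0,1) retry=(1,0)
step 6 (t1 CAS): counter=7 r=(6,5) succ=(1,1) retry=(1,0)
step 7 (t1 LOAD): counter=7 r=(7,5) succ=(1,1) retry=(1,0)
step 8 (t1 CAS): counter=8 r=(7,5) succ=(2,1) retry=(1,0)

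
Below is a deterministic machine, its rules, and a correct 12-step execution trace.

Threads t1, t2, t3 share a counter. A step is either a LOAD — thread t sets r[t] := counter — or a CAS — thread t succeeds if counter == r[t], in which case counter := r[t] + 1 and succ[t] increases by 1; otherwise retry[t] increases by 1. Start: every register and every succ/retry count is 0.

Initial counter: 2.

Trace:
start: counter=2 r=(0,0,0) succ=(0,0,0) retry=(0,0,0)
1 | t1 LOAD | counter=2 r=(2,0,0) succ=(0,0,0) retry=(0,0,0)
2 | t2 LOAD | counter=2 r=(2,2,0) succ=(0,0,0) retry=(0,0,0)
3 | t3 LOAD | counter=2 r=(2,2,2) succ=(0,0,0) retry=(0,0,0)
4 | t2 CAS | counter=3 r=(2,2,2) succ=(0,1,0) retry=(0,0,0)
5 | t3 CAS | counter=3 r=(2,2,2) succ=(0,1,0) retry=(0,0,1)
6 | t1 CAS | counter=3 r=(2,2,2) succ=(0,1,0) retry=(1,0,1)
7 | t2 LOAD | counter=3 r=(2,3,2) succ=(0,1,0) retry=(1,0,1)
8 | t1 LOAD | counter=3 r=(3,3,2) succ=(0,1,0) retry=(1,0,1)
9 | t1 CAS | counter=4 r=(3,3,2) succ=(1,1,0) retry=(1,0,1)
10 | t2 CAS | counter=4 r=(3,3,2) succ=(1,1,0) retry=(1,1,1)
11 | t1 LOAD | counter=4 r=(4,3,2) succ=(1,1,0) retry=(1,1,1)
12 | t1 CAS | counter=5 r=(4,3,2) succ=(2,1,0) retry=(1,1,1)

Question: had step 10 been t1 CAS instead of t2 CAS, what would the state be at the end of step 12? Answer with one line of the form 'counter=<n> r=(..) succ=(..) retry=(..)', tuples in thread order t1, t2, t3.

(re-executing from step 10 with the substitution; state before step 10: counter=4 r=(3,3,2) succ=(1,1,0) retry=(1,0,1))
10 | t1 CAS | counter=4 r=(3,3,2) succ=(1,1,0) retry=(2,0,1)
11 | t1 LOAD | counter=4 r=(4,3,2) succ=(1,1,0) retry=(2,0,1)
12 | t1 CAS | counter=5 r=(4,3,2) succ=(2,1,0) retry=(2,0,1)

counter=5 r=(4,3,2) succ=(2,1,0) retry=(2,0,1)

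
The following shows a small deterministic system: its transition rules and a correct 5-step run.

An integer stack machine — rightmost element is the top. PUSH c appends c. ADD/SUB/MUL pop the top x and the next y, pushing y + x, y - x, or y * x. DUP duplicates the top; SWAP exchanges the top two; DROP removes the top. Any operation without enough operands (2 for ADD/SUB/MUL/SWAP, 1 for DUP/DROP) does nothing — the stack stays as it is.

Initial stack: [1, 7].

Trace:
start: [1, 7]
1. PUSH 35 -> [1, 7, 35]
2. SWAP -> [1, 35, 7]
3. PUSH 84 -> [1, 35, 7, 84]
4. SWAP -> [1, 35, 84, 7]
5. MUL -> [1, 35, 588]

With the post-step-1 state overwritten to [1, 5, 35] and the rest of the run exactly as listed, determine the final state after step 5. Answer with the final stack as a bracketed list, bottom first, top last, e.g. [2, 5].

[1, 35, 420]

state after step 1 := [1, 5, 35]
2. SWAP -> [1, 35, 5]
3. PUSH 84 -> [1, 35, 5, 84]
4. SWAP -> [1, 35, 84, 5]
5. MUL -> [1, 35, 420]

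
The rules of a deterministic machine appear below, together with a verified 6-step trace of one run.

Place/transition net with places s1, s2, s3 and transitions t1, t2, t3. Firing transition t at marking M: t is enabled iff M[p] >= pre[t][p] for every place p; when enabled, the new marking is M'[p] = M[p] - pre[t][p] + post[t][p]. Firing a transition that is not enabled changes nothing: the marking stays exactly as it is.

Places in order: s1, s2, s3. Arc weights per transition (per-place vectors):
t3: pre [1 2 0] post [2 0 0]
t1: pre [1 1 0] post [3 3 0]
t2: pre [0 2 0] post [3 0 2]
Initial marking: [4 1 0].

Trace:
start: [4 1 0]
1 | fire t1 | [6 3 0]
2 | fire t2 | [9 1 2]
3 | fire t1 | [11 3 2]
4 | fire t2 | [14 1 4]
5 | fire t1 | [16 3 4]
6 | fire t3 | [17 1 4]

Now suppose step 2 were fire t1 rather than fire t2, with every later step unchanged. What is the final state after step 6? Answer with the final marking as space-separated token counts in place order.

(re-executing from step 2 with the substitution; state before step 2: [6 3 0])
2 | fire t1 | [8 5 0]
3 | fire t1 | [10 7 0]
4 | fire t2 | [13 5 2]
5 | fire t1 | [15 7 2]
6 | fire t3 | [16 5 2]

16 5 2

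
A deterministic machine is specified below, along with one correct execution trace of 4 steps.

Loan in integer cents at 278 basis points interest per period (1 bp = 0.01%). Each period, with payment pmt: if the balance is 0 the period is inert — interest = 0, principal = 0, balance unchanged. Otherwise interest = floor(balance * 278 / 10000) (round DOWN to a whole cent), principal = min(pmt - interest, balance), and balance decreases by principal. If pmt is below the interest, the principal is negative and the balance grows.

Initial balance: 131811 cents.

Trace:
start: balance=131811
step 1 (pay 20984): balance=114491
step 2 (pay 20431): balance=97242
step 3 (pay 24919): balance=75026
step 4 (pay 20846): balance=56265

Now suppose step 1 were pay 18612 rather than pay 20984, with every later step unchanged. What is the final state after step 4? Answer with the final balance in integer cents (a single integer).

(re-executing from step 1 with the substitution; state before step 1: balance=131811)
step 1 (pay 18612): balance=116863
step 2 (pay 20431): balance=99680
step 3 (pay 24919): balance=77532
step 4 (pay 20846): balance=58841

58841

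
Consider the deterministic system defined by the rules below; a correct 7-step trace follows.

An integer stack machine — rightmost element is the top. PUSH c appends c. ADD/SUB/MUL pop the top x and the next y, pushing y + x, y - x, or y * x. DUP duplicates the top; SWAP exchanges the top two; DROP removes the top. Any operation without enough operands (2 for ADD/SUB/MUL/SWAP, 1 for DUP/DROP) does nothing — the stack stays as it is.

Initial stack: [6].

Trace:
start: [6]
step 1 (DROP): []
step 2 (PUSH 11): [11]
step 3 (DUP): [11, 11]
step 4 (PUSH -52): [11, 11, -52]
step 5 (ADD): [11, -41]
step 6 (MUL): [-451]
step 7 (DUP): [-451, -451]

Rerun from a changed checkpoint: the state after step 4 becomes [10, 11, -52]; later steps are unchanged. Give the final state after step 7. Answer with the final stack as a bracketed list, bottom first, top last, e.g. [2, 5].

[-410, -410]

state after step 4 := [10, 11, -52]
step 5 (ADD): [10, -41]
step 6 (MUL): [-410]
step 7 (DUP): [-410, -410]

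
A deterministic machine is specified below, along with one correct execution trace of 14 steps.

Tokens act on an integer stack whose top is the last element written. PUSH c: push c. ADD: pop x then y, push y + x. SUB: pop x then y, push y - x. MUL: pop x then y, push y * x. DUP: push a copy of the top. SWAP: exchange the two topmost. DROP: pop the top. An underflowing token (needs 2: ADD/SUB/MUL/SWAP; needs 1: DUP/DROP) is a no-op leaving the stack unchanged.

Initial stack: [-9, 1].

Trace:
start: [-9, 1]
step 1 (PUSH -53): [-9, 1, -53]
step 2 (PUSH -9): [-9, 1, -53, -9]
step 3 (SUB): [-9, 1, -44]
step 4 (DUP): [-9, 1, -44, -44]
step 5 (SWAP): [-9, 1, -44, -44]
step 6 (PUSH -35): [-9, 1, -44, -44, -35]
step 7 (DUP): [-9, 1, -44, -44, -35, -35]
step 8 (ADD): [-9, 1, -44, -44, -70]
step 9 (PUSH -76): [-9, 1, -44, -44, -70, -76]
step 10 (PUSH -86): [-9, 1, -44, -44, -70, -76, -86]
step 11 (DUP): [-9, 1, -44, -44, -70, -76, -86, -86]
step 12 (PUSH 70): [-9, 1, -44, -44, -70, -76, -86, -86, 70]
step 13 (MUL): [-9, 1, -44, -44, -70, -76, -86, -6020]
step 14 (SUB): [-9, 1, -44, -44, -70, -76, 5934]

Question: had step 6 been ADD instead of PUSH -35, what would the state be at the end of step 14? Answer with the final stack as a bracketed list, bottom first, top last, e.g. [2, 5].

[-9, 1, -176, -76, 5934]

(re-executing from step 6 with the substitution; state before step 6: [-9, 1, -44, -44])
step 6 (ADD): [-9, 1, -88]
step 7 (DUP): [-9, 1, -88, -88]
step 8 (ADD): [-9, 1, -176]
step 9 (PUSH -76): [-9, 1, -176, -76]
step 10 (PUSH -86): [-9, 1, -176, -76, -86]
step 11 (DUP): [-9, 1, -176, -76, -86, -86]
step 12 (PUSH 70): [-9, 1, -176, -76, -86, -86, 70]
step 13 (MUL): [-9, 1, -176, -76, -86, -6020]
step 14 (SUB): [-9, 1, -176, -76, 5934]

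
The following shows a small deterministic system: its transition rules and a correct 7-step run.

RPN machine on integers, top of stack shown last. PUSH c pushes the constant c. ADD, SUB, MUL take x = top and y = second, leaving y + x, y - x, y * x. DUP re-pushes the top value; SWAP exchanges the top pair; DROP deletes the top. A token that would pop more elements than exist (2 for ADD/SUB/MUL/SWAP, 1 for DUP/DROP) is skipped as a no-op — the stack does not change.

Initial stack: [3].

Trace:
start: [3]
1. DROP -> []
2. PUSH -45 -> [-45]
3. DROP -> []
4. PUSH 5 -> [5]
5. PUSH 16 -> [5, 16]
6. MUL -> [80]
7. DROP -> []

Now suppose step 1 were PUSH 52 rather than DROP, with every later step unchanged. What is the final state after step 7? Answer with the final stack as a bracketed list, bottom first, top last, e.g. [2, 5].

[3, 52]

(re-executing from step 1 with the substitution; state before step 1: [3])
1. PUSH 52 -> [3, 52]
2. PUSH -45 -> [3, 52, -45]
3. DROP -> [3, 52]
4. PUSH 5 -> [3, 52, 5]
5. PUSH 16 -> [3, 52, 5, 16]
6. MUL -> [3, 52, 80]
7. DROP -> [3, 52]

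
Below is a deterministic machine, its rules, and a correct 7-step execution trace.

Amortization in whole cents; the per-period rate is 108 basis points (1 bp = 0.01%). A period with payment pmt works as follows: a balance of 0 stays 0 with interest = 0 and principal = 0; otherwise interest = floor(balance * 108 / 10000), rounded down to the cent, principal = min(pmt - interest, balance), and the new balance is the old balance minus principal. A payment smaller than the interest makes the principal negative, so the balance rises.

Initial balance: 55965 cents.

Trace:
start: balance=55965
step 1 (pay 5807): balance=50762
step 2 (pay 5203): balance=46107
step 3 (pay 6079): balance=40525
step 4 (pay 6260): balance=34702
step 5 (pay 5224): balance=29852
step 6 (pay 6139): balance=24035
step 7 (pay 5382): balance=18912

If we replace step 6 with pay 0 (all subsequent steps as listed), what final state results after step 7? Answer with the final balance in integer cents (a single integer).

(re-executing from step 6 with the substitution; state before step 6: balance=29852)
step 6 (pay 0): balance=30174
step 7 (pay 5382): balance=25117

25117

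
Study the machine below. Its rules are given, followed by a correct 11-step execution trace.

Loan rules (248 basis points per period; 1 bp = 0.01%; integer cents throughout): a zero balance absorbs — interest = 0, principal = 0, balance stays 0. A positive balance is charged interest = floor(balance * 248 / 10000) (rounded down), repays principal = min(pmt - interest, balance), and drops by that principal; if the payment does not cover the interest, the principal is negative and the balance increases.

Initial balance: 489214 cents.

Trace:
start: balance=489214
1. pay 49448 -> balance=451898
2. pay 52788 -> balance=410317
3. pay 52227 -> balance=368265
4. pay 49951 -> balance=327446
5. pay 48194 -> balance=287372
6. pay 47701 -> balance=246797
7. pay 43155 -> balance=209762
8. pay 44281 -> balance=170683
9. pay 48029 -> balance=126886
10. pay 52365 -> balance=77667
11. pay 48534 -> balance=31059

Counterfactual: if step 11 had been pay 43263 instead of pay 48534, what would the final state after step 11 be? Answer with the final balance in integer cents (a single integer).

(re-executing from step 11 with the substitution; state before step 11: balance=77667)
11. pay 43263 -> balance=36330

36330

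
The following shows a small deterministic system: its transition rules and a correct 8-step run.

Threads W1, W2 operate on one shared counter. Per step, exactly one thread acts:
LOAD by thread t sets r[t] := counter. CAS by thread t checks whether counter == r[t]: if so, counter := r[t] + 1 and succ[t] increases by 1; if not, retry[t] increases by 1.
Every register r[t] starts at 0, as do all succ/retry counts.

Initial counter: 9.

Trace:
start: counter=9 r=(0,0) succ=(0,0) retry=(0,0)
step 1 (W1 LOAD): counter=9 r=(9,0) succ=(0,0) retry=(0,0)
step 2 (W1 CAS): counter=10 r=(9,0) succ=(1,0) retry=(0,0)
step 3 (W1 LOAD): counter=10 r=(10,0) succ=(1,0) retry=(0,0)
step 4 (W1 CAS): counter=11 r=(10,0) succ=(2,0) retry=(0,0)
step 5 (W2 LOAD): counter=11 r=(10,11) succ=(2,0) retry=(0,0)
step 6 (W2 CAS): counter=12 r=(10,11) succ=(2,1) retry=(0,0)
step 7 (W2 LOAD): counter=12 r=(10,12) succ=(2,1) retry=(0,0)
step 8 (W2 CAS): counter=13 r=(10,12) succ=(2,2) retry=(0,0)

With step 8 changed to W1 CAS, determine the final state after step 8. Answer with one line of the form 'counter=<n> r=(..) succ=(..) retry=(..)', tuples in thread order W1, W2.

counter=12 r=(10,12) succ=(2,1) retry=(1,0)

(re-executing from step 8 with the substitution; state before step 8: counter=12 r=(10,12) succ=(2,1) retry=(0,0))
step 8 (W1 CAS): counter=12 r=(10,12) succ=(2,1) retry=(1,0)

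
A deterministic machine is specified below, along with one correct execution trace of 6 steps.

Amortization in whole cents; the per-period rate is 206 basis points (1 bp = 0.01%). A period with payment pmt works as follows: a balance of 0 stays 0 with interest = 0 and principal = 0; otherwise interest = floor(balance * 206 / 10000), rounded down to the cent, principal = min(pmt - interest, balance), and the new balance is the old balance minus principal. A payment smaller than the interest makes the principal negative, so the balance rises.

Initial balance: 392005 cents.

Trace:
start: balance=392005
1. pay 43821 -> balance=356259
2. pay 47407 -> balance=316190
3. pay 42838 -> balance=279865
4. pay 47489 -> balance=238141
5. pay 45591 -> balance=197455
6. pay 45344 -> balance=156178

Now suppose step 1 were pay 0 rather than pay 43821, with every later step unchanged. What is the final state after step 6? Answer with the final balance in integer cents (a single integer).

204703

(re-executing from step 1 with the substitution; state before step 1: balance=392005)
1. pay 0 -> balance=400080
2. pay 47407 -> balance=360914
3. pay 42838 -> balance=325510
4. pay 47489 -> balance=284726
5. pay 45591 -> balance=245000
6. pay 45344 -> balance=204703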